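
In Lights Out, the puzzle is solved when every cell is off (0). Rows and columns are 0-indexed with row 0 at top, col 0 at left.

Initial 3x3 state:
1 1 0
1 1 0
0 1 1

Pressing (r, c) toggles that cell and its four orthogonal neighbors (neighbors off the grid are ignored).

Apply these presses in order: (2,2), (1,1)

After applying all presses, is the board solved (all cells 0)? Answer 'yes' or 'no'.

Answer: no

Derivation:
After press 1 at (2,2):
1 1 0
1 1 1
0 0 0

After press 2 at (1,1):
1 0 0
0 0 0
0 1 0

Lights still on: 2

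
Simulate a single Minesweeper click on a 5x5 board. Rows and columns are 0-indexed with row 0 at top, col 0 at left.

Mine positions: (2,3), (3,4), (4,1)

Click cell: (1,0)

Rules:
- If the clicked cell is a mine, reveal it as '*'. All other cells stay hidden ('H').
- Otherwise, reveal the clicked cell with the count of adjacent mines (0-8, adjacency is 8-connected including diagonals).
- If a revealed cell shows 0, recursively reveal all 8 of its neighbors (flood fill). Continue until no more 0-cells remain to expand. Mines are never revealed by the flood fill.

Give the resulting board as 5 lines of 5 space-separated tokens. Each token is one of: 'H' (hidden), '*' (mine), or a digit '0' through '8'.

0 0 0 0 0
0 0 1 1 1
0 0 1 H H
1 1 2 H H
H H H H H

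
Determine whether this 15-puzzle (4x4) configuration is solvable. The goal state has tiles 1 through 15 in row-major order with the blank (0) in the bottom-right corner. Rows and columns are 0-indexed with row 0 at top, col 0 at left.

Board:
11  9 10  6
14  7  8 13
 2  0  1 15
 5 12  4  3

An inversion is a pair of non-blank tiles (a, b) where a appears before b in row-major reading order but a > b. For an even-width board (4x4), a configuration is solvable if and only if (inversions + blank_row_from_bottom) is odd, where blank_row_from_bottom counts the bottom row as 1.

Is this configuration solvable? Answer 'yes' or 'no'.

Inversions: 66
Blank is in row 2 (0-indexed from top), which is row 2 counting from the bottom (bottom = 1).
66 + 2 = 68, which is even, so the puzzle is not solvable.

Answer: no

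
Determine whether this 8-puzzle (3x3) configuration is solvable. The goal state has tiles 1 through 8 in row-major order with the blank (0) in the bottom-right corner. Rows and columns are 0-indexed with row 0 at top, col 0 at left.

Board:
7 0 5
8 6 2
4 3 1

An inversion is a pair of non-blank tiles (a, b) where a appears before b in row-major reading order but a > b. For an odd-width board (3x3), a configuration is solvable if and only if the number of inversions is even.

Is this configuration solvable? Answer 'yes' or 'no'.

Inversions (pairs i<j in row-major order where tile[i] > tile[j] > 0): 23
23 is odd, so the puzzle is not solvable.

Answer: no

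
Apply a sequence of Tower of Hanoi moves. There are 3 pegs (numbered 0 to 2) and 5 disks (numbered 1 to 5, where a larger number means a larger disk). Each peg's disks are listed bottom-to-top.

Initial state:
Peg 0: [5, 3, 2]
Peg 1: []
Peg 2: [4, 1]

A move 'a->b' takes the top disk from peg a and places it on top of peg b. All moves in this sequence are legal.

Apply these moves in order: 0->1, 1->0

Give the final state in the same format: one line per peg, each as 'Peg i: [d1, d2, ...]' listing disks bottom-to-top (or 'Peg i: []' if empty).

Answer: Peg 0: [5, 3, 2]
Peg 1: []
Peg 2: [4, 1]

Derivation:
After move 1 (0->1):
Peg 0: [5, 3]
Peg 1: [2]
Peg 2: [4, 1]

After move 2 (1->0):
Peg 0: [5, 3, 2]
Peg 1: []
Peg 2: [4, 1]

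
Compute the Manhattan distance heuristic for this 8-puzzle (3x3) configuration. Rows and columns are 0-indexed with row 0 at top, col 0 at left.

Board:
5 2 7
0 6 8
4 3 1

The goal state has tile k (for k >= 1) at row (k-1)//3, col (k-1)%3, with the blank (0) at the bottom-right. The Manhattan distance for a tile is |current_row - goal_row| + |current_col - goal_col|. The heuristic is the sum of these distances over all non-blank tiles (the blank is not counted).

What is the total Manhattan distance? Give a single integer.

Answer: 17

Derivation:
Tile 5: at (0,0), goal (1,1), distance |0-1|+|0-1| = 2
Tile 2: at (0,1), goal (0,1), distance |0-0|+|1-1| = 0
Tile 7: at (0,2), goal (2,0), distance |0-2|+|2-0| = 4
Tile 6: at (1,1), goal (1,2), distance |1-1|+|1-2| = 1
Tile 8: at (1,2), goal (2,1), distance |1-2|+|2-1| = 2
Tile 4: at (2,0), goal (1,0), distance |2-1|+|0-0| = 1
Tile 3: at (2,1), goal (0,2), distance |2-0|+|1-2| = 3
Tile 1: at (2,2), goal (0,0), distance |2-0|+|2-0| = 4
Sum: 2 + 0 + 4 + 1 + 2 + 1 + 3 + 4 = 17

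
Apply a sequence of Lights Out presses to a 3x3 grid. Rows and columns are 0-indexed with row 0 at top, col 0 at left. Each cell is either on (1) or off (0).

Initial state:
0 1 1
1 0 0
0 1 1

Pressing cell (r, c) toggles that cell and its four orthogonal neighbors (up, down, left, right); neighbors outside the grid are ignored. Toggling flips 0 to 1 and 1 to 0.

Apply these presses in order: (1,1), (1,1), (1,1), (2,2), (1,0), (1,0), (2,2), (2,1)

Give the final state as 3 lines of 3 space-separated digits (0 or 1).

After press 1 at (1,1):
0 0 1
0 1 1
0 0 1

After press 2 at (1,1):
0 1 1
1 0 0
0 1 1

After press 3 at (1,1):
0 0 1
0 1 1
0 0 1

After press 4 at (2,2):
0 0 1
0 1 0
0 1 0

After press 5 at (1,0):
1 0 1
1 0 0
1 1 0

After press 6 at (1,0):
0 0 1
0 1 0
0 1 0

After press 7 at (2,2):
0 0 1
0 1 1
0 0 1

After press 8 at (2,1):
0 0 1
0 0 1
1 1 0

Answer: 0 0 1
0 0 1
1 1 0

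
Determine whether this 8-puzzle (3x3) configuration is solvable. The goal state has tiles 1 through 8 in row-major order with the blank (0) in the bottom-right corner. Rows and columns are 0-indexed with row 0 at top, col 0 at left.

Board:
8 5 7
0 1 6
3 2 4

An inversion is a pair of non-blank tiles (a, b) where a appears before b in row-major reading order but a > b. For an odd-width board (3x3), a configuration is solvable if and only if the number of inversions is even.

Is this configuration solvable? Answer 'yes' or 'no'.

Answer: yes

Derivation:
Inversions (pairs i<j in row-major order where tile[i] > tile[j] > 0): 20
20 is even, so the puzzle is solvable.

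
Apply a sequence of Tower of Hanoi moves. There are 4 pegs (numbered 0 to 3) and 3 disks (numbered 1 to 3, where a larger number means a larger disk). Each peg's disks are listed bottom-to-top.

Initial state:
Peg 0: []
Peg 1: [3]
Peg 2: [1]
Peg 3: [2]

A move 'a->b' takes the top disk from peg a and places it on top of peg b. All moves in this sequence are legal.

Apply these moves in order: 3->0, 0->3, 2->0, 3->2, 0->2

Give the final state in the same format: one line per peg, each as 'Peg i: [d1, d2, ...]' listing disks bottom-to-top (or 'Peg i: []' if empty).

Answer: Peg 0: []
Peg 1: [3]
Peg 2: [2, 1]
Peg 3: []

Derivation:
After move 1 (3->0):
Peg 0: [2]
Peg 1: [3]
Peg 2: [1]
Peg 3: []

After move 2 (0->3):
Peg 0: []
Peg 1: [3]
Peg 2: [1]
Peg 3: [2]

After move 3 (2->0):
Peg 0: [1]
Peg 1: [3]
Peg 2: []
Peg 3: [2]

After move 4 (3->2):
Peg 0: [1]
Peg 1: [3]
Peg 2: [2]
Peg 3: []

After move 5 (0->2):
Peg 0: []
Peg 1: [3]
Peg 2: [2, 1]
Peg 3: []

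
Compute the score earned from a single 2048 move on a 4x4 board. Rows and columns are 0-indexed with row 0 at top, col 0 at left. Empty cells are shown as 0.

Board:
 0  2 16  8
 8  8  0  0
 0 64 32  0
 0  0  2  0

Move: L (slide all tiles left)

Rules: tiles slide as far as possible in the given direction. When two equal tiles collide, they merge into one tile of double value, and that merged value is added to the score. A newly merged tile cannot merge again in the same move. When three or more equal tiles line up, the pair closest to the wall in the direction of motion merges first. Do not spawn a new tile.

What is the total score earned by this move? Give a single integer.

Answer: 16

Derivation:
Slide left:
row 0: [0, 2, 16, 8] -> [2, 16, 8, 0]  score +0 (running 0)
row 1: [8, 8, 0, 0] -> [16, 0, 0, 0]  score +16 (running 16)
row 2: [0, 64, 32, 0] -> [64, 32, 0, 0]  score +0 (running 16)
row 3: [0, 0, 2, 0] -> [2, 0, 0, 0]  score +0 (running 16)
Board after move:
 2 16  8  0
16  0  0  0
64 32  0  0
 2  0  0  0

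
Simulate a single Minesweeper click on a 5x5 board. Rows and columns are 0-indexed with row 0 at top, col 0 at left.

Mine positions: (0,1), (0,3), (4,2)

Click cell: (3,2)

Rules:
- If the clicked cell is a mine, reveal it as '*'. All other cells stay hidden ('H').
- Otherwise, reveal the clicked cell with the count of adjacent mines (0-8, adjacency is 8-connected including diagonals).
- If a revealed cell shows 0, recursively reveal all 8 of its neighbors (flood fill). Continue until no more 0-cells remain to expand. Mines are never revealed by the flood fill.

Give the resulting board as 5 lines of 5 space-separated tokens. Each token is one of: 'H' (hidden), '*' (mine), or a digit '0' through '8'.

H H H H H
H H H H H
H H H H H
H H 1 H H
H H H H H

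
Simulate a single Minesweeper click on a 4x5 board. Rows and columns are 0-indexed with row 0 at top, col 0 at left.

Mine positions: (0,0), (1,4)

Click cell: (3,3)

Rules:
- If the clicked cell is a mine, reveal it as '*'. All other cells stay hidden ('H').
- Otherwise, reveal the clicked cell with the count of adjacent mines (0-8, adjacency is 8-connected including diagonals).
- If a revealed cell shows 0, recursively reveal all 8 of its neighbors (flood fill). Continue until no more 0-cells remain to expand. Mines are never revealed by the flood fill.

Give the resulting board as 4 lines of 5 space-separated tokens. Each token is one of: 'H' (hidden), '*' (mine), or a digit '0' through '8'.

H 1 0 1 H
1 1 0 1 H
0 0 0 1 1
0 0 0 0 0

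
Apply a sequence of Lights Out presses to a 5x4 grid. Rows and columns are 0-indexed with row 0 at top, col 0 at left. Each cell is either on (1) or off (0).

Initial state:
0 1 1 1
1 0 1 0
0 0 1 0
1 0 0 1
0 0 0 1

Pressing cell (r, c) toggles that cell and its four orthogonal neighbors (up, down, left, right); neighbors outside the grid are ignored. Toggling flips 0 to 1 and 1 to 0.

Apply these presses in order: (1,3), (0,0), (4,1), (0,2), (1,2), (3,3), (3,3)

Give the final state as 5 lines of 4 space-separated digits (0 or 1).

After press 1 at (1,3):
0 1 1 0
1 0 0 1
0 0 1 1
1 0 0 1
0 0 0 1

After press 2 at (0,0):
1 0 1 0
0 0 0 1
0 0 1 1
1 0 0 1
0 0 0 1

After press 3 at (4,1):
1 0 1 0
0 0 0 1
0 0 1 1
1 1 0 1
1 1 1 1

After press 4 at (0,2):
1 1 0 1
0 0 1 1
0 0 1 1
1 1 0 1
1 1 1 1

After press 5 at (1,2):
1 1 1 1
0 1 0 0
0 0 0 1
1 1 0 1
1 1 1 1

After press 6 at (3,3):
1 1 1 1
0 1 0 0
0 0 0 0
1 1 1 0
1 1 1 0

After press 7 at (3,3):
1 1 1 1
0 1 0 0
0 0 0 1
1 1 0 1
1 1 1 1

Answer: 1 1 1 1
0 1 0 0
0 0 0 1
1 1 0 1
1 1 1 1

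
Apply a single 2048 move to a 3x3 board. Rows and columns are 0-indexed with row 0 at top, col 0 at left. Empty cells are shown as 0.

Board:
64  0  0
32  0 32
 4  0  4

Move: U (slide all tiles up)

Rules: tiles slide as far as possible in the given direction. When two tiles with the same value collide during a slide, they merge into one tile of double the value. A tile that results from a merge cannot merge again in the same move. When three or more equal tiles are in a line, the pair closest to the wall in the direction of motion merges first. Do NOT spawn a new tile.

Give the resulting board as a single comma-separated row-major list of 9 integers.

Slide up:
col 0: [64, 32, 4] -> [64, 32, 4]
col 1: [0, 0, 0] -> [0, 0, 0]
col 2: [0, 32, 4] -> [32, 4, 0]

Answer: 64, 0, 32, 32, 0, 4, 4, 0, 0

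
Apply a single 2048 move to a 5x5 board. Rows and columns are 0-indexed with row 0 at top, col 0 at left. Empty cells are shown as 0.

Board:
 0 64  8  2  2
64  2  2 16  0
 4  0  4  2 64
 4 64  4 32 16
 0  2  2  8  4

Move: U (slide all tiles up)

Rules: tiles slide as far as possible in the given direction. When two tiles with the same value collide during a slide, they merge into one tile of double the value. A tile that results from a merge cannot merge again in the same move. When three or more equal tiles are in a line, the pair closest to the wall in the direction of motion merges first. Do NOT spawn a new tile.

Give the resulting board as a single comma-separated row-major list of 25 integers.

Slide up:
col 0: [0, 64, 4, 4, 0] -> [64, 8, 0, 0, 0]
col 1: [64, 2, 0, 64, 2] -> [64, 2, 64, 2, 0]
col 2: [8, 2, 4, 4, 2] -> [8, 2, 8, 2, 0]
col 3: [2, 16, 2, 32, 8] -> [2, 16, 2, 32, 8]
col 4: [2, 0, 64, 16, 4] -> [2, 64, 16, 4, 0]

Answer: 64, 64, 8, 2, 2, 8, 2, 2, 16, 64, 0, 64, 8, 2, 16, 0, 2, 2, 32, 4, 0, 0, 0, 8, 0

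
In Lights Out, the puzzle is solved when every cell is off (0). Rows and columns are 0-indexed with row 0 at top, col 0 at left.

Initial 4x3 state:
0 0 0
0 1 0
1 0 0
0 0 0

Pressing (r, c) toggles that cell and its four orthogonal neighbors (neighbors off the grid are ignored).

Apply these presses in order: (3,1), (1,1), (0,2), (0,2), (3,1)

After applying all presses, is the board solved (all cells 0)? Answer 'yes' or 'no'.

Answer: no

Derivation:
After press 1 at (3,1):
0 0 0
0 1 0
1 1 0
1 1 1

After press 2 at (1,1):
0 1 0
1 0 1
1 0 0
1 1 1

After press 3 at (0,2):
0 0 1
1 0 0
1 0 0
1 1 1

After press 4 at (0,2):
0 1 0
1 0 1
1 0 0
1 1 1

After press 5 at (3,1):
0 1 0
1 0 1
1 1 0
0 0 0

Lights still on: 5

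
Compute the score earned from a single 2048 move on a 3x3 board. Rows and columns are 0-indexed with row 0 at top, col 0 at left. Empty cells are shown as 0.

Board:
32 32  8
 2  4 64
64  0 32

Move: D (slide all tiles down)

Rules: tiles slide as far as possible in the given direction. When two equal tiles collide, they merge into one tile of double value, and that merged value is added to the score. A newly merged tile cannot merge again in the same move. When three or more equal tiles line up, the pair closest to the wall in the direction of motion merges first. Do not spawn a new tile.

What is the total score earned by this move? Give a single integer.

Slide down:
col 0: [32, 2, 64] -> [32, 2, 64]  score +0 (running 0)
col 1: [32, 4, 0] -> [0, 32, 4]  score +0 (running 0)
col 2: [8, 64, 32] -> [8, 64, 32]  score +0 (running 0)
Board after move:
32  0  8
 2 32 64
64  4 32

Answer: 0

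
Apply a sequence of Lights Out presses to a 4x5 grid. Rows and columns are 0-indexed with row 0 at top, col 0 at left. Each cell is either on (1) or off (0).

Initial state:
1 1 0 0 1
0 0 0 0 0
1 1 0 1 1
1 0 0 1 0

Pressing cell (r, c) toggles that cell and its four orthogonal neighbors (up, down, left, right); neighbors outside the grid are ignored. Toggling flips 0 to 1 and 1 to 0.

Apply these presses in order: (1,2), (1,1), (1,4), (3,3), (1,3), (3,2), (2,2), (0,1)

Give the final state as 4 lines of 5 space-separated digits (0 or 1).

After press 1 at (1,2):
1 1 1 0 1
0 1 1 1 0
1 1 1 1 1
1 0 0 1 0

After press 2 at (1,1):
1 0 1 0 1
1 0 0 1 0
1 0 1 1 1
1 0 0 1 0

After press 3 at (1,4):
1 0 1 0 0
1 0 0 0 1
1 0 1 1 0
1 0 0 1 0

After press 4 at (3,3):
1 0 1 0 0
1 0 0 0 1
1 0 1 0 0
1 0 1 0 1

After press 5 at (1,3):
1 0 1 1 0
1 0 1 1 0
1 0 1 1 0
1 0 1 0 1

After press 6 at (3,2):
1 0 1 1 0
1 0 1 1 0
1 0 0 1 0
1 1 0 1 1

After press 7 at (2,2):
1 0 1 1 0
1 0 0 1 0
1 1 1 0 0
1 1 1 1 1

After press 8 at (0,1):
0 1 0 1 0
1 1 0 1 0
1 1 1 0 0
1 1 1 1 1

Answer: 0 1 0 1 0
1 1 0 1 0
1 1 1 0 0
1 1 1 1 1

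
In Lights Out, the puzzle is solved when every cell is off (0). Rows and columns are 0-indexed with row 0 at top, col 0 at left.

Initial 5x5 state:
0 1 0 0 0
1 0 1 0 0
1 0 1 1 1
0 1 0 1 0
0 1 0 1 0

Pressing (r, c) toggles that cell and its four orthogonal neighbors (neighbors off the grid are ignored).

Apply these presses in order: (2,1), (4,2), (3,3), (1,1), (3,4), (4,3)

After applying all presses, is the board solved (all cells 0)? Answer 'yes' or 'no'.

Answer: yes

Derivation:
After press 1 at (2,1):
0 1 0 0 0
1 1 1 0 0
0 1 0 1 1
0 0 0 1 0
0 1 0 1 0

After press 2 at (4,2):
0 1 0 0 0
1 1 1 0 0
0 1 0 1 1
0 0 1 1 0
0 0 1 0 0

After press 3 at (3,3):
0 1 0 0 0
1 1 1 0 0
0 1 0 0 1
0 0 0 0 1
0 0 1 1 0

After press 4 at (1,1):
0 0 0 0 0
0 0 0 0 0
0 0 0 0 1
0 0 0 0 1
0 0 1 1 0

After press 5 at (3,4):
0 0 0 0 0
0 0 0 0 0
0 0 0 0 0
0 0 0 1 0
0 0 1 1 1

After press 6 at (4,3):
0 0 0 0 0
0 0 0 0 0
0 0 0 0 0
0 0 0 0 0
0 0 0 0 0

Lights still on: 0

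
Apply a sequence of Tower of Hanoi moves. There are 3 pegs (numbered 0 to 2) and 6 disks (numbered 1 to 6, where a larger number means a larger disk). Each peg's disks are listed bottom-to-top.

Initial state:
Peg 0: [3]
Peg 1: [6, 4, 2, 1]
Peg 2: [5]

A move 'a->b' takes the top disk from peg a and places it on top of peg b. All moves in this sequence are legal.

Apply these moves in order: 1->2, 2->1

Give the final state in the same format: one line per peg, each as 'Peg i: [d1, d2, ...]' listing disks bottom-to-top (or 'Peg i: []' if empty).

Answer: Peg 0: [3]
Peg 1: [6, 4, 2, 1]
Peg 2: [5]

Derivation:
After move 1 (1->2):
Peg 0: [3]
Peg 1: [6, 4, 2]
Peg 2: [5, 1]

After move 2 (2->1):
Peg 0: [3]
Peg 1: [6, 4, 2, 1]
Peg 2: [5]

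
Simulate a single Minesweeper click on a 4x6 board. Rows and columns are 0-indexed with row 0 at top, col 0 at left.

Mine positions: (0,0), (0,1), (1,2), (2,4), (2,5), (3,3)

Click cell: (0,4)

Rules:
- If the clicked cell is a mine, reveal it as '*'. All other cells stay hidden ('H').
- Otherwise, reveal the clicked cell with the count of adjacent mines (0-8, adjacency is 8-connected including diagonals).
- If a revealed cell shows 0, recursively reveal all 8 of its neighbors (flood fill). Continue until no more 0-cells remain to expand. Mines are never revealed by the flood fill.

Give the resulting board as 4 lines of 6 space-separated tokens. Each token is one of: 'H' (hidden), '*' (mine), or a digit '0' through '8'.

H H H 1 0 0
H H H 2 2 2
H H H H H H
H H H H H H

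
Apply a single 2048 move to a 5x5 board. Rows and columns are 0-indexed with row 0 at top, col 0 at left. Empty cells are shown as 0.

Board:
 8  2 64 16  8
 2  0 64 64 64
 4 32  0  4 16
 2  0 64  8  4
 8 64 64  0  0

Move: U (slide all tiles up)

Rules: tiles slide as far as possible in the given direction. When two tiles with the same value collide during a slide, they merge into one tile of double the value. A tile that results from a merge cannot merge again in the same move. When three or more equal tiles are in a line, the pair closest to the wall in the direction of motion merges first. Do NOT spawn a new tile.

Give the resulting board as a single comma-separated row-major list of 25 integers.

Slide up:
col 0: [8, 2, 4, 2, 8] -> [8, 2, 4, 2, 8]
col 1: [2, 0, 32, 0, 64] -> [2, 32, 64, 0, 0]
col 2: [64, 64, 0, 64, 64] -> [128, 128, 0, 0, 0]
col 3: [16, 64, 4, 8, 0] -> [16, 64, 4, 8, 0]
col 4: [8, 64, 16, 4, 0] -> [8, 64, 16, 4, 0]

Answer: 8, 2, 128, 16, 8, 2, 32, 128, 64, 64, 4, 64, 0, 4, 16, 2, 0, 0, 8, 4, 8, 0, 0, 0, 0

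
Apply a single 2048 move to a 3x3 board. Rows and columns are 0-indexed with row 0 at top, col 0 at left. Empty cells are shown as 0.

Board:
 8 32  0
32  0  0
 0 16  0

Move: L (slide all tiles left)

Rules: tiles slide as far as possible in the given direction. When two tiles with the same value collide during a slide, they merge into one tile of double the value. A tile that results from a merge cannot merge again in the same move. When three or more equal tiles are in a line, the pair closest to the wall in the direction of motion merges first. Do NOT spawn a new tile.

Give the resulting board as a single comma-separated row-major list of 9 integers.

Slide left:
row 0: [8, 32, 0] -> [8, 32, 0]
row 1: [32, 0, 0] -> [32, 0, 0]
row 2: [0, 16, 0] -> [16, 0, 0]

Answer: 8, 32, 0, 32, 0, 0, 16, 0, 0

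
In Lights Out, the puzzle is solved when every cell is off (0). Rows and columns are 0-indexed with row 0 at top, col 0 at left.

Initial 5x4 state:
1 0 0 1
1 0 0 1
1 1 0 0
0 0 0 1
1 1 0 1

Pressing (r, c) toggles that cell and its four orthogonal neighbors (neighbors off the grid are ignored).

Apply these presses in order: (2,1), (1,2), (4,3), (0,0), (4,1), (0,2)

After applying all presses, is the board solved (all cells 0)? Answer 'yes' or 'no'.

After press 1 at (2,1):
1 0 0 1
1 1 0 1
0 0 1 0
0 1 0 1
1 1 0 1

After press 2 at (1,2):
1 0 1 1
1 0 1 0
0 0 0 0
0 1 0 1
1 1 0 1

After press 3 at (4,3):
1 0 1 1
1 0 1 0
0 0 0 0
0 1 0 0
1 1 1 0

After press 4 at (0,0):
0 1 1 1
0 0 1 0
0 0 0 0
0 1 0 0
1 1 1 0

After press 5 at (4,1):
0 1 1 1
0 0 1 0
0 0 0 0
0 0 0 0
0 0 0 0

After press 6 at (0,2):
0 0 0 0
0 0 0 0
0 0 0 0
0 0 0 0
0 0 0 0

Lights still on: 0

Answer: yes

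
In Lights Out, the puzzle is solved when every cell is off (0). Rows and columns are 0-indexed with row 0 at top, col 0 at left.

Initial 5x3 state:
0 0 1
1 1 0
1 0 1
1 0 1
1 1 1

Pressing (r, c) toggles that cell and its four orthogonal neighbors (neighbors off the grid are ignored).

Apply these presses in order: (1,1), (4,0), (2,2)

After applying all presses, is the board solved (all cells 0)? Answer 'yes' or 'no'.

Answer: no

Derivation:
After press 1 at (1,1):
0 1 1
0 0 1
1 1 1
1 0 1
1 1 1

After press 2 at (4,0):
0 1 1
0 0 1
1 1 1
0 0 1
0 0 1

After press 3 at (2,2):
0 1 1
0 0 0
1 0 0
0 0 0
0 0 1

Lights still on: 4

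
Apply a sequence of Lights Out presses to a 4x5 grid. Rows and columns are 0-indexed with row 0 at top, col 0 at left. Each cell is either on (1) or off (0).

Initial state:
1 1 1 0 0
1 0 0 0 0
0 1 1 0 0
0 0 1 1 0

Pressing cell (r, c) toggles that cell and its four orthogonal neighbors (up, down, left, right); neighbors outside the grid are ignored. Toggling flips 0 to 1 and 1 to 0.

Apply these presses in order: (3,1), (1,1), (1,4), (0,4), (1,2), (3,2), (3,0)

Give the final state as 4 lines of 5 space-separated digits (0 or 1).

Answer: 1 0 0 1 0
0 0 0 0 0
1 1 1 0 1
0 1 1 0 0

Derivation:
After press 1 at (3,1):
1 1 1 0 0
1 0 0 0 0
0 0 1 0 0
1 1 0 1 0

After press 2 at (1,1):
1 0 1 0 0
0 1 1 0 0
0 1 1 0 0
1 1 0 1 0

After press 3 at (1,4):
1 0 1 0 1
0 1 1 1 1
0 1 1 0 1
1 1 0 1 0

After press 4 at (0,4):
1 0 1 1 0
0 1 1 1 0
0 1 1 0 1
1 1 0 1 0

After press 5 at (1,2):
1 0 0 1 0
0 0 0 0 0
0 1 0 0 1
1 1 0 1 0

After press 6 at (3,2):
1 0 0 1 0
0 0 0 0 0
0 1 1 0 1
1 0 1 0 0

After press 7 at (3,0):
1 0 0 1 0
0 0 0 0 0
1 1 1 0 1
0 1 1 0 0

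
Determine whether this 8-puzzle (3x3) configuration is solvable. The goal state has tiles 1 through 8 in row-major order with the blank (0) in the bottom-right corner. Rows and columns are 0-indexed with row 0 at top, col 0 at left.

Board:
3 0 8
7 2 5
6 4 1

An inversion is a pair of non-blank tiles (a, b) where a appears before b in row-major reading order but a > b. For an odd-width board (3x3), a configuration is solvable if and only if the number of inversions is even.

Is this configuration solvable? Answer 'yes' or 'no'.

Inversions (pairs i<j in row-major order where tile[i] > tile[j] > 0): 19
19 is odd, so the puzzle is not solvable.

Answer: no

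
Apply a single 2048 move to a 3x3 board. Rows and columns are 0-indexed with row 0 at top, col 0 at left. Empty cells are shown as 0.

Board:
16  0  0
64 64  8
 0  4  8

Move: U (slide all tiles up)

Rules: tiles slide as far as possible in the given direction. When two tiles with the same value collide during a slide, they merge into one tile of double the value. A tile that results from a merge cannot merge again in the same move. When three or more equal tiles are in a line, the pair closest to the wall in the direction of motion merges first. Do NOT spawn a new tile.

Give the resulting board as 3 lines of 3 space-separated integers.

Answer: 16 64 16
64  4  0
 0  0  0

Derivation:
Slide up:
col 0: [16, 64, 0] -> [16, 64, 0]
col 1: [0, 64, 4] -> [64, 4, 0]
col 2: [0, 8, 8] -> [16, 0, 0]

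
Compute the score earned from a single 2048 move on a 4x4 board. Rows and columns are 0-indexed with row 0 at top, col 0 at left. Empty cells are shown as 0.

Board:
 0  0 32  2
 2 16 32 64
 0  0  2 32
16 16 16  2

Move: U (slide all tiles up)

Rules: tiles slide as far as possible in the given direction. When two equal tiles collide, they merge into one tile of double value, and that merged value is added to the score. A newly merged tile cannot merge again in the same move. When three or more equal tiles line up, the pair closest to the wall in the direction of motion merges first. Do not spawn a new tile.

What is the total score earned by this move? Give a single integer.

Slide up:
col 0: [0, 2, 0, 16] -> [2, 16, 0, 0]  score +0 (running 0)
col 1: [0, 16, 0, 16] -> [32, 0, 0, 0]  score +32 (running 32)
col 2: [32, 32, 2, 16] -> [64, 2, 16, 0]  score +64 (running 96)
col 3: [2, 64, 32, 2] -> [2, 64, 32, 2]  score +0 (running 96)
Board after move:
 2 32 64  2
16  0  2 64
 0  0 16 32
 0  0  0  2

Answer: 96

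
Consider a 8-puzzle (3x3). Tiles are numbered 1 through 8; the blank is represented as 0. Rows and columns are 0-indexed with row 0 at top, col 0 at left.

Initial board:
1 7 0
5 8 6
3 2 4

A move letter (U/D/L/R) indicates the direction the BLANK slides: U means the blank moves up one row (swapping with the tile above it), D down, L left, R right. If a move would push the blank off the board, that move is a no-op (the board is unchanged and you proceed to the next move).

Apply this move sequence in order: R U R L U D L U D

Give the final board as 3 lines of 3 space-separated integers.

After move 1 (R):
1 7 0
5 8 6
3 2 4

After move 2 (U):
1 7 0
5 8 6
3 2 4

After move 3 (R):
1 7 0
5 8 6
3 2 4

After move 4 (L):
1 0 7
5 8 6
3 2 4

After move 5 (U):
1 0 7
5 8 6
3 2 4

After move 6 (D):
1 8 7
5 0 6
3 2 4

After move 7 (L):
1 8 7
0 5 6
3 2 4

After move 8 (U):
0 8 7
1 5 6
3 2 4

After move 9 (D):
1 8 7
0 5 6
3 2 4

Answer: 1 8 7
0 5 6
3 2 4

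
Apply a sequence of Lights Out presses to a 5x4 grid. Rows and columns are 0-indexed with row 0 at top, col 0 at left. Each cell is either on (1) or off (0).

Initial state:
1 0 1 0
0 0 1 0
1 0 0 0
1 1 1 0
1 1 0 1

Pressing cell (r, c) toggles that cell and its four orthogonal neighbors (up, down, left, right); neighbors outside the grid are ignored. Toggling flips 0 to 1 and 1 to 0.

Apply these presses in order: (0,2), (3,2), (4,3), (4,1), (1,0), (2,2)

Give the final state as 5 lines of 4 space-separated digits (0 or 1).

Answer: 0 1 0 1
1 1 1 0
0 1 0 1
1 1 1 0
0 0 1 0

Derivation:
After press 1 at (0,2):
1 1 0 1
0 0 0 0
1 0 0 0
1 1 1 0
1 1 0 1

After press 2 at (3,2):
1 1 0 1
0 0 0 0
1 0 1 0
1 0 0 1
1 1 1 1

After press 3 at (4,3):
1 1 0 1
0 0 0 0
1 0 1 0
1 0 0 0
1 1 0 0

After press 4 at (4,1):
1 1 0 1
0 0 0 0
1 0 1 0
1 1 0 0
0 0 1 0

After press 5 at (1,0):
0 1 0 1
1 1 0 0
0 0 1 0
1 1 0 0
0 0 1 0

After press 6 at (2,2):
0 1 0 1
1 1 1 0
0 1 0 1
1 1 1 0
0 0 1 0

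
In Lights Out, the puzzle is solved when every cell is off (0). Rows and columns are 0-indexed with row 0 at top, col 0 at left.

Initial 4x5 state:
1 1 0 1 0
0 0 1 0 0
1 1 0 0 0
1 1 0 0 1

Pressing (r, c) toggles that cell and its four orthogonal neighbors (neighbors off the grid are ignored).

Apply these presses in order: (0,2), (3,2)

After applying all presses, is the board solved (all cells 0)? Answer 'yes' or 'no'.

Answer: no

Derivation:
After press 1 at (0,2):
1 0 1 0 0
0 0 0 0 0
1 1 0 0 0
1 1 0 0 1

After press 2 at (3,2):
1 0 1 0 0
0 0 0 0 0
1 1 1 0 0
1 0 1 1 1

Lights still on: 9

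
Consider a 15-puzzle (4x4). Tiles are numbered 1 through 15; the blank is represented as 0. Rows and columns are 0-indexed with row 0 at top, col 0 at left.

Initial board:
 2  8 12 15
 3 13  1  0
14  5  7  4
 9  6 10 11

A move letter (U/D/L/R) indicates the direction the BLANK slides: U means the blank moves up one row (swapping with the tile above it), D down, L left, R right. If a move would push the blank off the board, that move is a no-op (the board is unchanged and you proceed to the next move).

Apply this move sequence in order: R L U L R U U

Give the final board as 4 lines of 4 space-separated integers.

Answer:  2  8  0 15
 3 13 12  1
14  5  7  4
 9  6 10 11

Derivation:
After move 1 (R):
 2  8 12 15
 3 13  1  0
14  5  7  4
 9  6 10 11

After move 2 (L):
 2  8 12 15
 3 13  0  1
14  5  7  4
 9  6 10 11

After move 3 (U):
 2  8  0 15
 3 13 12  1
14  5  7  4
 9  6 10 11

After move 4 (L):
 2  0  8 15
 3 13 12  1
14  5  7  4
 9  6 10 11

After move 5 (R):
 2  8  0 15
 3 13 12  1
14  5  7  4
 9  6 10 11

After move 6 (U):
 2  8  0 15
 3 13 12  1
14  5  7  4
 9  6 10 11

After move 7 (U):
 2  8  0 15
 3 13 12  1
14  5  7  4
 9  6 10 11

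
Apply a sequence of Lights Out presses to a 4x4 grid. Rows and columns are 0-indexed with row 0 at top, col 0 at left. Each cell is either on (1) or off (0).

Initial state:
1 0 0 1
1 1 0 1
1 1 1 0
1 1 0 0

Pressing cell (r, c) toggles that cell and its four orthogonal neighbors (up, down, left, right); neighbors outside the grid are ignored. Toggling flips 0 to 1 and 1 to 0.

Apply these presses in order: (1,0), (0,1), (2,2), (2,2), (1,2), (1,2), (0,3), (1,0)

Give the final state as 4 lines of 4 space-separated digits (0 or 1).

After press 1 at (1,0):
0 0 0 1
0 0 0 1
0 1 1 0
1 1 0 0

After press 2 at (0,1):
1 1 1 1
0 1 0 1
0 1 1 0
1 1 0 0

After press 3 at (2,2):
1 1 1 1
0 1 1 1
0 0 0 1
1 1 1 0

After press 4 at (2,2):
1 1 1 1
0 1 0 1
0 1 1 0
1 1 0 0

After press 5 at (1,2):
1 1 0 1
0 0 1 0
0 1 0 0
1 1 0 0

After press 6 at (1,2):
1 1 1 1
0 1 0 1
0 1 1 0
1 1 0 0

After press 7 at (0,3):
1 1 0 0
0 1 0 0
0 1 1 0
1 1 0 0

After press 8 at (1,0):
0 1 0 0
1 0 0 0
1 1 1 0
1 1 0 0

Answer: 0 1 0 0
1 0 0 0
1 1 1 0
1 1 0 0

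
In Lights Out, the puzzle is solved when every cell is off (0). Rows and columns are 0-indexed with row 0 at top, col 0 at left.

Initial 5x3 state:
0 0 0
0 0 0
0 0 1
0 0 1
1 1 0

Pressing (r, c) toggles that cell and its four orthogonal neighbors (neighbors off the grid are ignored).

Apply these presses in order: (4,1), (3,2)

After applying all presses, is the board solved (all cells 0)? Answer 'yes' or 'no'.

Answer: yes

Derivation:
After press 1 at (4,1):
0 0 0
0 0 0
0 0 1
0 1 1
0 0 1

After press 2 at (3,2):
0 0 0
0 0 0
0 0 0
0 0 0
0 0 0

Lights still on: 0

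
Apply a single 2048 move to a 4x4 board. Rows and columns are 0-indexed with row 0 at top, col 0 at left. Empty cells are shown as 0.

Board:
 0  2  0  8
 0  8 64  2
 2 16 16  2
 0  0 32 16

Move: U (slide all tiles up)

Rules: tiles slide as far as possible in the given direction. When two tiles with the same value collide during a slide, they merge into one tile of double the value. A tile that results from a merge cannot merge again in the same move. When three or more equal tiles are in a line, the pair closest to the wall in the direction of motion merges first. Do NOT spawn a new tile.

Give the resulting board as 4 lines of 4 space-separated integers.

Answer:  2  2 64  8
 0  8 16  4
 0 16 32 16
 0  0  0  0

Derivation:
Slide up:
col 0: [0, 0, 2, 0] -> [2, 0, 0, 0]
col 1: [2, 8, 16, 0] -> [2, 8, 16, 0]
col 2: [0, 64, 16, 32] -> [64, 16, 32, 0]
col 3: [8, 2, 2, 16] -> [8, 4, 16, 0]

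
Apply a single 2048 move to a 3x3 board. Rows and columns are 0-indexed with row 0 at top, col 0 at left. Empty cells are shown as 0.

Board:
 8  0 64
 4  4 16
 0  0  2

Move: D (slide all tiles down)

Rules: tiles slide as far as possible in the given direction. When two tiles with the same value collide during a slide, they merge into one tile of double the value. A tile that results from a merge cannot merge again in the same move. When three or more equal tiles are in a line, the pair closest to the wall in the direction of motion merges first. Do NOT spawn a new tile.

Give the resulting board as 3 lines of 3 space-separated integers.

Answer:  0  0 64
 8  0 16
 4  4  2

Derivation:
Slide down:
col 0: [8, 4, 0] -> [0, 8, 4]
col 1: [0, 4, 0] -> [0, 0, 4]
col 2: [64, 16, 2] -> [64, 16, 2]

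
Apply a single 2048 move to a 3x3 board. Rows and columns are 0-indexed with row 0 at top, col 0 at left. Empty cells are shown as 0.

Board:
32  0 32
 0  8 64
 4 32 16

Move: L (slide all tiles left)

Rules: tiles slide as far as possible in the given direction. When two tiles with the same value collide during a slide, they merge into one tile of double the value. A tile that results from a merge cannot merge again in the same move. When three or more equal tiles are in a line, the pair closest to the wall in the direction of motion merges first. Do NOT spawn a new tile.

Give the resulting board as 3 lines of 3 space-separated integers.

Slide left:
row 0: [32, 0, 32] -> [64, 0, 0]
row 1: [0, 8, 64] -> [8, 64, 0]
row 2: [4, 32, 16] -> [4, 32, 16]

Answer: 64  0  0
 8 64  0
 4 32 16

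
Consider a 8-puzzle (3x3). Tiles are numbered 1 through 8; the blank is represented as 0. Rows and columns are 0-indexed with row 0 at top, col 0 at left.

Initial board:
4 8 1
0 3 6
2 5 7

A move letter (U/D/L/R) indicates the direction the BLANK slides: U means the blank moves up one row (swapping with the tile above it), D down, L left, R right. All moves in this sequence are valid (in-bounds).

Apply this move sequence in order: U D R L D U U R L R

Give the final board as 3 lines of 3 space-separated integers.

After move 1 (U):
0 8 1
4 3 6
2 5 7

After move 2 (D):
4 8 1
0 3 6
2 5 7

After move 3 (R):
4 8 1
3 0 6
2 5 7

After move 4 (L):
4 8 1
0 3 6
2 5 7

After move 5 (D):
4 8 1
2 3 6
0 5 7

After move 6 (U):
4 8 1
0 3 6
2 5 7

After move 7 (U):
0 8 1
4 3 6
2 5 7

After move 8 (R):
8 0 1
4 3 6
2 5 7

After move 9 (L):
0 8 1
4 3 6
2 5 7

After move 10 (R):
8 0 1
4 3 6
2 5 7

Answer: 8 0 1
4 3 6
2 5 7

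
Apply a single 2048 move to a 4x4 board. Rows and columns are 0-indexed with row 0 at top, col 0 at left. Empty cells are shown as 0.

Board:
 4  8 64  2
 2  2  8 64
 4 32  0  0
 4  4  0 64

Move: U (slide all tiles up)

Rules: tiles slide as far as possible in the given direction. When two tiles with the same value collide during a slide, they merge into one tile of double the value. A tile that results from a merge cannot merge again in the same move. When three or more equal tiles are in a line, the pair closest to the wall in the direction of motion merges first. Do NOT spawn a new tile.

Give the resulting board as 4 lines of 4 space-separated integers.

Answer:   4   8  64   2
  2   2   8 128
  8  32   0   0
  0   4   0   0

Derivation:
Slide up:
col 0: [4, 2, 4, 4] -> [4, 2, 8, 0]
col 1: [8, 2, 32, 4] -> [8, 2, 32, 4]
col 2: [64, 8, 0, 0] -> [64, 8, 0, 0]
col 3: [2, 64, 0, 64] -> [2, 128, 0, 0]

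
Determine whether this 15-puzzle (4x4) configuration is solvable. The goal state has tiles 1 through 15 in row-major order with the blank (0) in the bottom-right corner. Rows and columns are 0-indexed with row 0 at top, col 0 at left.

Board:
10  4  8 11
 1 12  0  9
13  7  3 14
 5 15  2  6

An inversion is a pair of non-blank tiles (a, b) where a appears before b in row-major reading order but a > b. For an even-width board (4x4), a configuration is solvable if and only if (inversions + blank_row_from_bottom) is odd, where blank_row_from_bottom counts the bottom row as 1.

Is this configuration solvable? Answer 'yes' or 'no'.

Answer: yes

Derivation:
Inversions: 52
Blank is in row 1 (0-indexed from top), which is row 3 counting from the bottom (bottom = 1).
52 + 3 = 55, which is odd, so the puzzle is solvable.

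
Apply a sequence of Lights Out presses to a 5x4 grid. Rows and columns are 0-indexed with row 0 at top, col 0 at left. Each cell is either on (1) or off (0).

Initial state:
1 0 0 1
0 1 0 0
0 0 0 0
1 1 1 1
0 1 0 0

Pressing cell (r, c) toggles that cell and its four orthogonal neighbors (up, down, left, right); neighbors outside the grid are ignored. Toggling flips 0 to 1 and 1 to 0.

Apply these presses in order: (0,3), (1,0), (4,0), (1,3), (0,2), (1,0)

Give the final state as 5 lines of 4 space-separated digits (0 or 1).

After press 1 at (0,3):
1 0 1 0
0 1 0 1
0 0 0 0
1 1 1 1
0 1 0 0

After press 2 at (1,0):
0 0 1 0
1 0 0 1
1 0 0 0
1 1 1 1
0 1 0 0

After press 3 at (4,0):
0 0 1 0
1 0 0 1
1 0 0 0
0 1 1 1
1 0 0 0

After press 4 at (1,3):
0 0 1 1
1 0 1 0
1 0 0 1
0 1 1 1
1 0 0 0

After press 5 at (0,2):
0 1 0 0
1 0 0 0
1 0 0 1
0 1 1 1
1 0 0 0

After press 6 at (1,0):
1 1 0 0
0 1 0 0
0 0 0 1
0 1 1 1
1 0 0 0

Answer: 1 1 0 0
0 1 0 0
0 0 0 1
0 1 1 1
1 0 0 0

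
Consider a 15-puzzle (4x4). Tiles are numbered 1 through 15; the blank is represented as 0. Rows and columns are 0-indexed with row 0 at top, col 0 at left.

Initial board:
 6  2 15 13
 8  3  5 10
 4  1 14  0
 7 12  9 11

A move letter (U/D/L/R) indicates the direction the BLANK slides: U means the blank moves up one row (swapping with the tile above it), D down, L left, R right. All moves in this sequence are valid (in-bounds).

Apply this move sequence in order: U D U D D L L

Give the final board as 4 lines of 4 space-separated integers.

After move 1 (U):
 6  2 15 13
 8  3  5  0
 4  1 14 10
 7 12  9 11

After move 2 (D):
 6  2 15 13
 8  3  5 10
 4  1 14  0
 7 12  9 11

After move 3 (U):
 6  2 15 13
 8  3  5  0
 4  1 14 10
 7 12  9 11

After move 4 (D):
 6  2 15 13
 8  3  5 10
 4  1 14  0
 7 12  9 11

After move 5 (D):
 6  2 15 13
 8  3  5 10
 4  1 14 11
 7 12  9  0

After move 6 (L):
 6  2 15 13
 8  3  5 10
 4  1 14 11
 7 12  0  9

After move 7 (L):
 6  2 15 13
 8  3  5 10
 4  1 14 11
 7  0 12  9

Answer:  6  2 15 13
 8  3  5 10
 4  1 14 11
 7  0 12  9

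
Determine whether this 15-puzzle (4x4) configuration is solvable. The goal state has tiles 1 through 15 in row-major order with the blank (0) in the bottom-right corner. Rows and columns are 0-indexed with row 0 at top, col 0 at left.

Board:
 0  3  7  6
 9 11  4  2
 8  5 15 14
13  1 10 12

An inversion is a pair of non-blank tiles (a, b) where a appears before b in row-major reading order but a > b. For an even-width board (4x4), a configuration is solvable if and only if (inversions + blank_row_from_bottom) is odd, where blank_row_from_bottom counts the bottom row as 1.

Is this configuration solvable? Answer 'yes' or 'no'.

Inversions: 40
Blank is in row 0 (0-indexed from top), which is row 4 counting from the bottom (bottom = 1).
40 + 4 = 44, which is even, so the puzzle is not solvable.

Answer: no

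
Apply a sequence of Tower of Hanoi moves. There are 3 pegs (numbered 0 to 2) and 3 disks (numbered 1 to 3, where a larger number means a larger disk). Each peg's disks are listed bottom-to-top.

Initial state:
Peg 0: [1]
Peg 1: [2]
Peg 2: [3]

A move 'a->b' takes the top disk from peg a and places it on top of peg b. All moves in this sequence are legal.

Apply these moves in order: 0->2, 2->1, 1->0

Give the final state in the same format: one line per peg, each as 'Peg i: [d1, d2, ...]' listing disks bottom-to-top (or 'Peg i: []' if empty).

Answer: Peg 0: [1]
Peg 1: [2]
Peg 2: [3]

Derivation:
After move 1 (0->2):
Peg 0: []
Peg 1: [2]
Peg 2: [3, 1]

After move 2 (2->1):
Peg 0: []
Peg 1: [2, 1]
Peg 2: [3]

After move 3 (1->0):
Peg 0: [1]
Peg 1: [2]
Peg 2: [3]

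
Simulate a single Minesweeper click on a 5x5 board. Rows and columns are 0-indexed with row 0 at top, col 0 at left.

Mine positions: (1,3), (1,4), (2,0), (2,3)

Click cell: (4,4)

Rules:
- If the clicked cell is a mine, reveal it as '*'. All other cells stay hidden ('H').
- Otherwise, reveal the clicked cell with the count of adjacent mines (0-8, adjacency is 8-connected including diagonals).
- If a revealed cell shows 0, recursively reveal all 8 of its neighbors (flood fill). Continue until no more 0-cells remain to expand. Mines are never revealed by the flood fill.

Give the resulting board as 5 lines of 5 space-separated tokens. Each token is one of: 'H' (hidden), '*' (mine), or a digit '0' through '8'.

H H H H H
H H H H H
H H H H H
1 1 1 1 1
0 0 0 0 0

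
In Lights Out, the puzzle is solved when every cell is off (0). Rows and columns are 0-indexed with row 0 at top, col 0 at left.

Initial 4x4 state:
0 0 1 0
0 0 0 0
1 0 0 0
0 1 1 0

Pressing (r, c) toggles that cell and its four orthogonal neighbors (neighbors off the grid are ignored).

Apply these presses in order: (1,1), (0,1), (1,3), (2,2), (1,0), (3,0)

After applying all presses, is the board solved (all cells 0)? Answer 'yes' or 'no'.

After press 1 at (1,1):
0 1 1 0
1 1 1 0
1 1 0 0
0 1 1 0

After press 2 at (0,1):
1 0 0 0
1 0 1 0
1 1 0 0
0 1 1 0

After press 3 at (1,3):
1 0 0 1
1 0 0 1
1 1 0 1
0 1 1 0

After press 4 at (2,2):
1 0 0 1
1 0 1 1
1 0 1 0
0 1 0 0

After press 5 at (1,0):
0 0 0 1
0 1 1 1
0 0 1 0
0 1 0 0

After press 6 at (3,0):
0 0 0 1
0 1 1 1
1 0 1 0
1 0 0 0

Lights still on: 7

Answer: no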